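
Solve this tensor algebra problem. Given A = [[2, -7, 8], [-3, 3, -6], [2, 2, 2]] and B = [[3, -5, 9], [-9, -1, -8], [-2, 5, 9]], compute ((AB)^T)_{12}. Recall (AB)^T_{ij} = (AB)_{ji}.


(AB)^T_{ij} = (AB)_{ji} = sum_k A_{jk} B_{ki}.
For i=1, j=2 we need (AB)_{21}:
A_{21} * B_{11} = -3 * 3 = -9
A_{22} * B_{21} = 3 * -9 = -27
A_{23} * B_{31} = -6 * -2 = 12
Sum = -9 + -27 + 12 = -24

-24


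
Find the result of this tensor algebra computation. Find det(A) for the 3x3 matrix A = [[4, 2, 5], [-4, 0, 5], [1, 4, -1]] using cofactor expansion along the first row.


Expanding along the first row, det(A) = a11*M_11 - a12*M_12 + a13*M_13, where M_1j is the (1,j) minor.
Minor M_11 = 0*-1 - 5*4 = -20
Minor M_12 = -4*-1 - 5*1 = -1
Minor M_13 = -4*4 - 0*1 = -16
det = 4*(-20) - 2*(-1) + 5*(-16)
    = -80 - -2 + -80
    = -158

-158


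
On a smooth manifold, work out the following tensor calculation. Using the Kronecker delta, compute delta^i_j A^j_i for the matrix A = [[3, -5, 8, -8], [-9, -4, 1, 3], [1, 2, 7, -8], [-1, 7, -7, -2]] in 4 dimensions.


The contraction (trace) of a rank-2 tensor is the sum of its diagonal elements.
Diagonal entries: A[1,1] = 3, A[2,2] = -4, A[3,3] = 7, A[4,4] = -2
Tr(A) = 3 + -4 + 7 + -2 = 4

4


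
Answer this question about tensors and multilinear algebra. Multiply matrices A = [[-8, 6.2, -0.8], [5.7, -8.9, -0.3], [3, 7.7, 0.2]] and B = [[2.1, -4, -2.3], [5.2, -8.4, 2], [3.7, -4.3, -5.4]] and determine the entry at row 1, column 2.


(AB)_{ij} = sum_k A_{ik} B_{kj}.
For i=1, j=2:
A_{11} * B_{12} = -8 * -4 = 32
A_{12} * B_{22} = 6.2 * -8.4 = -52.08
A_{13} * B_{32} = -0.8 * -4.3 = 3.44
Sum = 32 + -52.08 + 3.44 = -16.64

-16.64


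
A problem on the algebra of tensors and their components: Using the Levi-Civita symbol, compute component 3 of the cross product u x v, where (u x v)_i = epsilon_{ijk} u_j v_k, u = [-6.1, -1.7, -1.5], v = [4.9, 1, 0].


(u x v)_3 = sum_{j,k} epsilon_{3jk} u_j v_k. Only permutations of (1,2,3) contribute; the two non-zero terms are:
eps_{312} u_1 v_2 = 1 * -6.1 * 1 = -6.1
eps_{321} u_2 v_1 = -1 * -1.7 * 4.9 = 8.33
(u x v)_3 = 2.23

2.23


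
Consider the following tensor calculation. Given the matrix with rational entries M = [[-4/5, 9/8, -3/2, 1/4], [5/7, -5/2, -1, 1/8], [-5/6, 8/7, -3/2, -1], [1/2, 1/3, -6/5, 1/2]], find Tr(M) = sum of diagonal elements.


The trace is the sum of diagonal entries.
Diagonal: M[1,1] = -4/5, M[2,2] = -5/2, M[3,3] = -3/2, M[4,4] = 1/2
Tr(M) = -4/5 + -5/2 + -3/2 + 1/2
Computing step by step:
After adding M[1,1]: -4/5
After adding M[2,2]: -33/10
After adding M[3,3]: -24/5
After adding M[4,4]: -43/10
Tr(M) = -43/10

-43/10


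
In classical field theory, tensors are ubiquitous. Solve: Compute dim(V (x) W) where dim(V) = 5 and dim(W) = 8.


The dimension of a tensor product is the product of dimensions.
dim(V) = 5, dim(W) = 8
dim(V (x) W) = 5 * 8 = 40

40


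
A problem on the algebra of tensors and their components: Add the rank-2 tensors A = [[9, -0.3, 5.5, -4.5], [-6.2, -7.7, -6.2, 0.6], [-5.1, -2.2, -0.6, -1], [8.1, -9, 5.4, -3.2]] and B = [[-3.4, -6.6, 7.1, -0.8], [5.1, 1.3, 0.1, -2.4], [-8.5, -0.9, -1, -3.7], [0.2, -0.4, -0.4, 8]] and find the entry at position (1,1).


Tensor addition is component-wise: (A + B)_{ij} = A_{ij} + B_{ij}.
A_{11} = 9
B_{11} = -3.4
(A + B)_{11} = 9 + -3.4 = 5.6

5.6


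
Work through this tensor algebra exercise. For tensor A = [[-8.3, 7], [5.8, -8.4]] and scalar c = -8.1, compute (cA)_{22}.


Scalar multiplication: (cA)_{ij} = c * A_{ij}.
c = -8.1
A_{22} = -8.4
(cA)_{22} = -8.1 * -8.4 = 68.04

68.04


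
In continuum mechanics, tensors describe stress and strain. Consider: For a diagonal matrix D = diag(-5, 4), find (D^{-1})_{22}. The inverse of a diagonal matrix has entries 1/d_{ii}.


For a diagonal matrix, the inverse has entries (D^{-1})_{ii} = 1/d_{ii}.
The diagonal entries are: d_{11} = -5, d_{22} = 4
We need (D^{-1})_{22} = 1/d_{22} = 1/4 = 1/4

1/4


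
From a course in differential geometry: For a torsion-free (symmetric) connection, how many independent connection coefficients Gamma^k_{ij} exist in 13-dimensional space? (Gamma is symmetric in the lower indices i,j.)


Christoffel symbols Gamma^k_{ij} are symmetric in i,j, so there are d * d(d+1)/2 independent symbols.
d = 13
d(d+1)/2 = 13 * 14 / 2 = 91
Total = 13 * 91 = 1183

1183


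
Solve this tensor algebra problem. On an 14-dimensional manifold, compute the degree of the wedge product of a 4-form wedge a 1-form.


The degree of a wedge product is the sum of the degrees of the individual forms.
Degrees: 4, 1
Total degree = 4 + 1 = 5

5


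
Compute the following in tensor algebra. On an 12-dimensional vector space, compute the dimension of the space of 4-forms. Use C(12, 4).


The dimension of the space of p-forms on an n-dimensional space is C(n, p).
n = 12, p = 4
C(12, 4) = 12! / (4! * 8!) = 495

495


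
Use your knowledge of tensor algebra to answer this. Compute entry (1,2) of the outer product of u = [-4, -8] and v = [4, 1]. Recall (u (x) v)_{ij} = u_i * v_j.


The outer product entry T_{ij} = u_i * v_j.
We need i=1, j=2.
u_1 = -4, v_2 = 1
T_{1,2} = -4 * 1 = -4

-4


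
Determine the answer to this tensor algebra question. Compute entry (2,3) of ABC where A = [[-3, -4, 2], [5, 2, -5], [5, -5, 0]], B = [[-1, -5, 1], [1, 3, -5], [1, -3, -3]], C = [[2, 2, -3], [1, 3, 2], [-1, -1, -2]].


(ABC)_{23} = sum_m (AB)_{2m} C_{m3}. First compute row 2 of AB.
(AB)_{21} = 5*-1 + 2*1 + -5*1 = -8
(AB)_{22} = 5*-5 + 2*3 + -5*-3 = -4
(AB)_{23} = 5*1 + 2*-5 + -5*-3 = 10
Now contract with column 3 of C:
(AB)_{21} * C_{13} = -8 * -3 = 24
(AB)_{22} * C_{23} = -4 * 2 = -8
(AB)_{23} * C_{33} = 10 * -2 = -20
(ABC)_{23} = 24 + -8 + -20 = -4

-4


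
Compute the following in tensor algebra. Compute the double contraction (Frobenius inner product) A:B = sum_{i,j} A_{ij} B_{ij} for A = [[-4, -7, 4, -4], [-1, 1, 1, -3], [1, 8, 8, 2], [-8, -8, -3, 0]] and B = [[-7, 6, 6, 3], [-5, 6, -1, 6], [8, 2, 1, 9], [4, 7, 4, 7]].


A:B = sum over all i,j of A_{ij} * B_{ij}.
Row 1: -4*-7=28, -7*6=-42, 4*6=24, -4*3=-12 => row sum = -2
Row 2: -1*-5=5, 1*6=6, 1*-1=-1, -3*6=-18 => row sum = -8
Row 3: 1*8=8, 8*2=16, 8*1=8, 2*9=18 => row sum = 50
Row 4: -8*4=-32, -8*7=-56, -3*4=-12, 0*7=0 => row sum = -100
Total = -2 + -8 + 50 + -100 = -60

-60


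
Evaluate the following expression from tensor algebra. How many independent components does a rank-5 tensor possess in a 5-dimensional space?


The number of components of a rank-r tensor in d dimensions is d^r.
Here d = 5 and r = 5.
5^5 = 3125

3125


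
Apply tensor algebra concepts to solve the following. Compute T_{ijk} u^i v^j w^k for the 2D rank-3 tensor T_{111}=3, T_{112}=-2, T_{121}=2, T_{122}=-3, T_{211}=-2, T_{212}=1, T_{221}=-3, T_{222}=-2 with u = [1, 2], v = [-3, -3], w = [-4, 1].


S = sum over i,j,k of T_{ijk} u_i v_j w_k. Expanding all 8 terms:
T_{111}*u_1*v_1*w_1 = 3*1*-3*-4 = 36  (running total: 36)
T_{112}*u_1*v_1*w_2 = -2*1*-3*1 = 6  (running total: 42)
T_{121}*u_1*v_2*w_1 = 2*1*-3*-4 = 24  (running total: 66)
T_{122}*u_1*v_2*w_2 = -3*1*-3*1 = 9  (running total: 75)
T_{211}*u_2*v_1*w_1 = -2*2*-3*-4 = -48  (running total: 27)
T_{212}*u_2*v_1*w_2 = 1*2*-3*1 = -6  (running total: 21)
T_{221}*u_2*v_2*w_1 = -3*2*-3*-4 = -72  (running total: -51)
T_{222}*u_2*v_2*w_2 = -2*2*-3*1 = 12  (running total: -39)
S = -39

-39


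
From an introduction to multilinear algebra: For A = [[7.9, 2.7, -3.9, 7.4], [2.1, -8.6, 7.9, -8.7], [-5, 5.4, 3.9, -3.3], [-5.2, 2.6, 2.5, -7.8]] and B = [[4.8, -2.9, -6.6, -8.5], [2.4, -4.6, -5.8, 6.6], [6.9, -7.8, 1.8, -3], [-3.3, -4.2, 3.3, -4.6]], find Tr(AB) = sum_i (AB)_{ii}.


Tr(AB) = sum_i (AB)_{ii} where (AB)_{ii} = sum_k A_{ik} B_{ki}.
(AB)_{11} = 7.9*4.8 + 2.7*2.4 + -3.9*6.9 + 7.4*-3.3 = -6.93
(AB)_{22} = 2.1*-2.9 + -8.6*-4.6 + 7.9*-7.8 + -8.7*-4.2 = 8.39
(AB)_{33} = -5*-6.6 + 5.4*-5.8 + 3.9*1.8 + -3.3*3.3 = -2.19
(AB)_{44} = -5.2*-8.5 + 2.6*6.6 + 2.5*-3 + -7.8*-4.6 = 89.74
Tr(AB) = -6.93 + 8.39 + -2.19 + 89.74 = 89.01

89.01


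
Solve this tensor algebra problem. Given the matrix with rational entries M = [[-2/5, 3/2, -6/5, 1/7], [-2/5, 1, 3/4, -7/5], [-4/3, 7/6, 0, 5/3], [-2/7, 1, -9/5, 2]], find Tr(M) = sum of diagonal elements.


The trace is the sum of diagonal entries.
Diagonal: M[1,1] = -2/5, M[2,2] = 1, M[3,3] = 0, M[4,4] = 2
Tr(M) = -2/5 + 1 + 0 + 2
Computing step by step:
After adding M[1,1]: -2/5
After adding M[2,2]: 3/5
After adding M[3,3]: 3/5
After adding M[4,4]: 13/5
Tr(M) = 13/5

13/5


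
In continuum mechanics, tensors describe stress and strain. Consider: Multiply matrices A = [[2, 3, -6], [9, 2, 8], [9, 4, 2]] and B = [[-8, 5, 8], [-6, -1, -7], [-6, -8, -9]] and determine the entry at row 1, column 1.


(AB)_{ij} = sum_k A_{ik} B_{kj}.
For i=1, j=1:
A_{11} * B_{11} = 2 * -8 = -16
A_{12} * B_{21} = 3 * -6 = -18
A_{13} * B_{31} = -6 * -6 = 36
Sum = -16 + -18 + 36 = 2

2


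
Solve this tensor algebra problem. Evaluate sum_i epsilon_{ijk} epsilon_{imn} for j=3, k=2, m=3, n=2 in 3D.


Using the identity: epsilon_{ijk} epsilon_{imn} = delta_{jm} delta_{kn} - delta_{jn} delta_{km}.
delta_{33} = 1
delta_{22} = 1
delta_{32} = 0
delta_{23} = 0
Result = 1 * 1 - 0 * 0 = 1 - 0 = 1

1


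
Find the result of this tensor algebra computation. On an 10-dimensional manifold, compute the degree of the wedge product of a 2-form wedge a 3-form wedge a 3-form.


The degree of a wedge product is the sum of the degrees of the individual forms.
Degrees: 2, 3, 3
Total degree = 2 + 3 + 3 = 8

8


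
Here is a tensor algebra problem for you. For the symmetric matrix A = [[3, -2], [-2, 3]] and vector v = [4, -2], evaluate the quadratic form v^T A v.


First compute Av:
(Av)_1 = 3*4 + -2*-2 = 16
(Av)_2 = -2*4 + 3*-2 = -14
Av = [16, -14]
Then v^T (Av) = 4*16 + -2*-14
= 64 + 28 = 92

92


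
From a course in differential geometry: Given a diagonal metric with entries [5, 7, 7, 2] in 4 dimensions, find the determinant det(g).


For a diagonal metric, the determinant is the product of diagonal entries.
Diagonal entries: 5, 7, 7, 2
det(g) = 5 * 7 * 7 * 2 = 490

490


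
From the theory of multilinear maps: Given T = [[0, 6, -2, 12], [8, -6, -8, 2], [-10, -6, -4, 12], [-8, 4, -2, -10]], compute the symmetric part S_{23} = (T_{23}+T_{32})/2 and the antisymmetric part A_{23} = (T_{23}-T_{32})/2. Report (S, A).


T_{23} = -8
T_{32} = -6
S_{23} = (-8 + -6)/2 = -14/2 = -7
A_{23} = (-8 - -6)/2 = -2/2 = -1
Check: S + A = -7 + -1 = -8 = T_{23}.

(-7, -1)


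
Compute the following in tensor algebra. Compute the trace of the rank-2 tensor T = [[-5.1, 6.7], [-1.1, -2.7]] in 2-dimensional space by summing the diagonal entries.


The contraction (trace) of a rank-2 tensor is the sum of its diagonal elements.
Diagonal entries: A[1,1] = -5.1, A[2,2] = -2.7
Tr(A) = -5.1 + -2.7 = -7.8

-7.8


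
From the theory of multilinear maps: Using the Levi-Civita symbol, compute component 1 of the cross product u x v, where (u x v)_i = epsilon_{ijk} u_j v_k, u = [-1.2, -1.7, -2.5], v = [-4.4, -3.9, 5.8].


(u x v)_1 = sum_{j,k} epsilon_{1jk} u_j v_k. Only permutations of (1,2,3) contribute; the two non-zero terms are:
eps_{123} u_2 v_3 = 1 * -1.7 * 5.8 = -9.86
eps_{132} u_3 v_2 = -1 * -2.5 * -3.9 = -9.75
(u x v)_1 = -19.61

-19.61


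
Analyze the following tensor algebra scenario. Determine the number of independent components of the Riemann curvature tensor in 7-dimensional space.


The Riemann tensor in d dimensions has d^2(d^2 - 1)/12 independent components.
d = 7, so d^2 = 49
d^2 - 1 = 48
d^2(d^2 - 1) = 49 * 48 = 2352
Divide by 12: 2352 / 12 = 196

196


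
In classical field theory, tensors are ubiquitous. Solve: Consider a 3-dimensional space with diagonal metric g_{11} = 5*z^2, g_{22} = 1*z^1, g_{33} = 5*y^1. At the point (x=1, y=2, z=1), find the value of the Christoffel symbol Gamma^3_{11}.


For a diagonal metric, Gamma^k_{ij} = (1/2) g^{kk} (dg_{ik}/dx_j + dg_{jk}/dx_i - dg_{ij}/dx_k).
The metric is diagonal, so g_{ab} = 0 for a != b.
At the given point: g_{11} = 5, g_{22} = 1, g_{33} = 10
g^{33} = 1/10
dg_{13}/dx_1 = 0 (off-diagonal)
dg_{13}/dx_1 = 0 (off-diagonal)
dg_{11}/dx_3 = dg_{11}/dx_3 = 10
Numerator = 0 + 0 - 10 = -10
Gamma^3_{11} = -10 / (2 * 10) = -1/2

-1/2


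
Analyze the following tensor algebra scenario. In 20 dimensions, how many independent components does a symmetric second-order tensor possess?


A symmetric rank-2 tensor in d dimensions has d(d+1)/2 independent components.
d = 20
d(d+1)/2 = 20 * 21 / 2 = 420 / 2 = 210

210


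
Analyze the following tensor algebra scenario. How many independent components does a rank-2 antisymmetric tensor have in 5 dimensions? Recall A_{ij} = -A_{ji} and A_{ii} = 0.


An antisymmetric rank-2 tensor satisfies A_{ij} = -A_{ji}, so diagonal entries are zero.
The independent components are the upper-triangular entries: C(n, 2) = n(n-1)/2.
n = 5
C(5, 2) = 5 * 4 / 2 = 20 / 2 = 10

10


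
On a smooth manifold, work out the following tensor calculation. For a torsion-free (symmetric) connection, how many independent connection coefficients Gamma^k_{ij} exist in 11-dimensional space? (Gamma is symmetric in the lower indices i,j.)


Christoffel symbols Gamma^k_{ij} are symmetric in i,j, so there are d * d(d+1)/2 independent symbols.
d = 11
d(d+1)/2 = 11 * 12 / 2 = 66
Total = 11 * 66 = 726

726


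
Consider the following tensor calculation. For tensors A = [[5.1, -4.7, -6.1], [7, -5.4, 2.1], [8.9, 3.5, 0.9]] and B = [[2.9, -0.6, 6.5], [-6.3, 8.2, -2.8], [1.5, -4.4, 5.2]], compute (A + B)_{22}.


Tensor addition is component-wise: (A + B)_{ij} = A_{ij} + B_{ij}.
A_{22} = -5.4
B_{22} = 8.2
(A + B)_{22} = -5.4 + 8.2 = 2.8

2.8


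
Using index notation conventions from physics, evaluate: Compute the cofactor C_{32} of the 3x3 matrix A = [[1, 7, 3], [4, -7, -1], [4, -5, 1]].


To find cofactor C_{32}, delete row 3 and column 2.
The resulting 2x2 submatrix is: [[1, 3], [4, -1]]
Minor M_{32} = 1*-1 - 3*4
  = -1 - 12 = -13
Sign = (-1)^(3+2) = (-1)^5 = -1
Cofactor C_{32} = -1 * -13 = 13

13


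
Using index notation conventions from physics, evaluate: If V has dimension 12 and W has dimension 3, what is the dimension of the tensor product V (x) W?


The dimension of a tensor product is the product of dimensions.
dim(V) = 12, dim(W) = 3
dim(V (x) W) = 12 * 3 = 36

36


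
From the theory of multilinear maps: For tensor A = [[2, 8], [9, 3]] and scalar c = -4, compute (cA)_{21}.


Scalar multiplication: (cA)_{ij} = c * A_{ij}.
c = -4
A_{21} = 9
(cA)_{21} = -4 * 9 = -36

-36


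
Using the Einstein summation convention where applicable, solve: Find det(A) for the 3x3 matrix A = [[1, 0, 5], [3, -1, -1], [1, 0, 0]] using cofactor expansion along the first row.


Expanding along the first row, det(A) = a11*M_11 - a12*M_12 + a13*M_13, where M_1j is the (1,j) minor.
Minor M_11 = -1*0 - -1*0 = 0
Minor M_12 = 3*0 - -1*1 = 1
Minor M_13 = 3*0 - -1*1 = 1
det = 1*(0) - 0*(1) + 5*(1)
    = 0 - 0 + 5
    = 5

5


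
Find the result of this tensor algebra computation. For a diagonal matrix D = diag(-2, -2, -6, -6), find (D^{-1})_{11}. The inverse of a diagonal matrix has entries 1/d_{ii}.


For a diagonal matrix, the inverse has entries (D^{-1})_{ii} = 1/d_{ii}.
The diagonal entries are: d_{11} = -2, d_{22} = -2, d_{33} = -6, d_{44} = -6
We need (D^{-1})_{11} = 1/d_{11} = 1/-2 = -1/2

-1/2


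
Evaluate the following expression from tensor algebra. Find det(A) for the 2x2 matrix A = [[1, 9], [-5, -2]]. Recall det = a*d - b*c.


For a 2x2 matrix [[a, b], [c, d]], det = a*d - b*c.
a = 1, b = 9, c = -5, d = -2
a*d = 1 * -2 = -2
b*c = 9 * -5 = -45
det = -2 - -45 = 43

43


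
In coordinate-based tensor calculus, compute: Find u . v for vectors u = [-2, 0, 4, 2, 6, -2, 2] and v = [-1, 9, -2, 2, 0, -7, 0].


The inner product u . v = sum of u_i * v_i.
Term-by-term: -2 * -1, 0 * 9, 4 * -2, 2 * 2, 6 * 0, -2 * -7, 2 * 0
Products: 2, 0, -8, 4, 0, 14, 0
Sum = 2 + 0 + -8 + 4 + 0 + 14 + 0 = 12

12


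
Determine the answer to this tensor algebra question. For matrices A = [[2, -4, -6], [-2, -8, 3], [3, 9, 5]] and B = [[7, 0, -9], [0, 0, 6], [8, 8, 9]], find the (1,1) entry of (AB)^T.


(AB)^T_{ij} = (AB)_{ji} = sum_k A_{jk} B_{ki}.
For i=1, j=1 we need (AB)_{11}:
A_{11} * B_{11} = 2 * 7 = 14
A_{12} * B_{21} = -4 * 0 = 0
A_{13} * B_{31} = -6 * 8 = -48
Sum = 14 + 0 + -48 = -34

-34


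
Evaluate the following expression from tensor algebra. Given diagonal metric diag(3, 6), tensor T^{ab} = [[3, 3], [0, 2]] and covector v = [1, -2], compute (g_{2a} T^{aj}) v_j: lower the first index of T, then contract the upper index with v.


Step 1: lower the first index. For a diagonal metric, g_{ia} T^{aj} = g_{ii} T^{ij} (no sum on i).
g_{22} = 6
S_2{}^1 = 6 * T^{21} = 6 * 0 = 0
S_2{}^2 = 6 * T^{22} = 6 * 2 = 12
Step 2: contract S_2{}^j with v_j.
S_2{}^1 * v_1 = 0 * 1 = 0
S_2{}^2 * v_2 = 12 * -2 = -24
Result = 0 + -24 = -24

-24


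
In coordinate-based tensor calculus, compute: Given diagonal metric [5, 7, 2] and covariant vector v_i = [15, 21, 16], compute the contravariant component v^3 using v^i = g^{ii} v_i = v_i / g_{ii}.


To raise an index with a diagonal metric: v^i = v_i / g_{ii}.
For index 3: v_3 = 16, g_{33} = 2
v^3 = 16 / 2 = 8

8


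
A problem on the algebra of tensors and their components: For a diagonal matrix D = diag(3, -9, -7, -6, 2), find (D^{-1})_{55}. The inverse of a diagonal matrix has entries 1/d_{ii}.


For a diagonal matrix, the inverse has entries (D^{-1})_{ii} = 1/d_{ii}.
The diagonal entries are: d_{11} = 3, d_{22} = -9, d_{33} = -7, d_{44} = -6, d_{55} = 2
We need (D^{-1})_{55} = 1/d_{55} = 1/2 = 1/2

1/2


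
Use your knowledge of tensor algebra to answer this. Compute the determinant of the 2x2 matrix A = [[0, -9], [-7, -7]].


For a 2x2 matrix [[a, b], [c, d]], det = a*d - b*c.
a = 0, b = -9, c = -7, d = -7
a*d = 0 * -7 = 0
b*c = -9 * -7 = 63
det = 0 - 63 = -63

-63


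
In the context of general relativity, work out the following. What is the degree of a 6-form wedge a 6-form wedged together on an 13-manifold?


The degree of a wedge product is the sum of the degrees of the individual forms.
Degrees: 6, 6
Total degree = 6 + 6 = 12

12


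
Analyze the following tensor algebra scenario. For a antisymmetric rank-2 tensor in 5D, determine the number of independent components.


A antisymmetric rank-2 tensor in d dimensions has d(d-1)/2 independent components.
d = 5
d(d-1)/2 = 5 * 4 / 2 = 20 / 2 = 10

10


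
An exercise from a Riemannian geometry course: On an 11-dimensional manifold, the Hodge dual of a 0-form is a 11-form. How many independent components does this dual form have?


The Hodge dual of a p-form on an n-dimensional manifold is an (n-p)-form.
n = 11, p = 0, so dual degree = 11 - 0 = 11
The number of components is C(n, n-p) = C(11, 11) = 1

1


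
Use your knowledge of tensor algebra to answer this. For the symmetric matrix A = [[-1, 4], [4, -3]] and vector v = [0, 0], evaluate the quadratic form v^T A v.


First compute Av:
(Av)_1 = -1*0 + 4*0 = 0
(Av)_2 = 4*0 + -3*0 = 0
Av = [0, 0]
Then v^T (Av) = 0*0 + 0*0
= 0 + 0 = 0

0


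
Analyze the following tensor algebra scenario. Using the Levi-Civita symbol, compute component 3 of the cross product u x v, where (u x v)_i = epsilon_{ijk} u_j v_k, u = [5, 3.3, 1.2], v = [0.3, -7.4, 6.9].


(u x v)_3 = sum_{j,k} epsilon_{3jk} u_j v_k. Only permutations of (1,2,3) contribute; the two non-zero terms are:
eps_{312} u_1 v_2 = 1 * 5 * -7.4 = -37
eps_{321} u_2 v_1 = -1 * 3.3 * 0.3 = -0.99
(u x v)_3 = -37.99

-37.99


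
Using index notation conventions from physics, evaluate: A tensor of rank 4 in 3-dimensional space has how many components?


The number of components of a rank-r tensor in d dimensions is d^r.
Here d = 3 and r = 4.
3^4 = 81

81


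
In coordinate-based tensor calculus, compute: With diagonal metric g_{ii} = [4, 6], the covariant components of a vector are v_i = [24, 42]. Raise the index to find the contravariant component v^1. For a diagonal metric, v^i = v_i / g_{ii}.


To raise an index with a diagonal metric: v^i = v_i / g_{ii}.
For index 1: v_1 = 24, g_{11} = 4
v^1 = 24 / 4 = 6

6


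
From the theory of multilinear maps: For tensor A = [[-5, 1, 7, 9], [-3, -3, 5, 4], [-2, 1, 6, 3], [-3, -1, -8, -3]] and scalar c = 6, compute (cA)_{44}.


Scalar multiplication: (cA)_{ij} = c * A_{ij}.
c = 6
A_{44} = -3
(cA)_{44} = 6 * -3 = -18

-18


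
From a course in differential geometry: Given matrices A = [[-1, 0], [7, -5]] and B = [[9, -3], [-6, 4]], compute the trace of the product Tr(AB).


Tr(AB) = sum_i (AB)_{ii} where (AB)_{ii} = sum_k A_{ik} B_{ki}.
(AB)_{11} = -1*9 + 0*-6 = -9
(AB)_{22} = 7*-3 + -5*4 = -41
Tr(AB) = -9 + -41 = -50

-50


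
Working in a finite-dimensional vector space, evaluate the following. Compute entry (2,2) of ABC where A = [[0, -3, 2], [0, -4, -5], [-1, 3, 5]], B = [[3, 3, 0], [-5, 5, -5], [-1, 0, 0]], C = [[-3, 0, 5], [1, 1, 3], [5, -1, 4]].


(ABC)_{22} = sum_m (AB)_{2m} C_{m2}. First compute row 2 of AB.
(AB)_{21} = 0*3 + -4*-5 + -5*-1 = 25
(AB)_{22} = 0*3 + -4*5 + -5*0 = -20
(AB)_{23} = 0*0 + -4*-5 + -5*0 = 20
Now contract with column 2 of C:
(AB)_{21} * C_{12} = 25 * 0 = 0
(AB)_{22} * C_{22} = -20 * 1 = -20
(AB)_{23} * C_{32} = 20 * -1 = -20
(ABC)_{22} = 0 + -20 + -20 = -40

-40


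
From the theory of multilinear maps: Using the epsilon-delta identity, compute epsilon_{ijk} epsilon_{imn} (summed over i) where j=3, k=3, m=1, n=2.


Using the identity: epsilon_{ijk} epsilon_{imn} = delta_{jm} delta_{kn} - delta_{jn} delta_{km}.
delta_{31} = 0
delta_{32} = 0
delta_{32} = 0
delta_{31} = 0
Result = 0 * 0 - 0 * 0 = 0 - 0 = 0

0


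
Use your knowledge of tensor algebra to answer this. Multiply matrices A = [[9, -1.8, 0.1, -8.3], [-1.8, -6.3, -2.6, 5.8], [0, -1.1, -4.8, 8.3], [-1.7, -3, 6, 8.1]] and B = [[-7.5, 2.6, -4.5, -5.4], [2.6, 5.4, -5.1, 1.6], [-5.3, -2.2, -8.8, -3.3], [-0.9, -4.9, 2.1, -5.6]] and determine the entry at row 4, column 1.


(AB)_{ij} = sum_k A_{ik} B_{kj}.
For i=4, j=1:
A_{41} * B_{11} = -1.7 * -7.5 = 12.75
A_{42} * B_{21} = -3 * 2.6 = -7.8
A_{43} * B_{31} = 6 * -5.3 = -31.8
A_{44} * B_{41} = 8.1 * -0.9 = -7.29
Sum = 12.75 + -7.8 + -31.8 + -7.29 = -34.14

-34.14


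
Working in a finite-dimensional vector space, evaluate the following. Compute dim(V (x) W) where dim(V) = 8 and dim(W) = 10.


The dimension of a tensor product is the product of dimensions.
dim(V) = 8, dim(W) = 10
dim(V (x) W) = 8 * 10 = 80

80


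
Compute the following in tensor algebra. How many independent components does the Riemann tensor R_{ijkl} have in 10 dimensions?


The Riemann tensor in d dimensions has d^2(d^2 - 1)/12 independent components.
d = 10, so d^2 = 100
d^2 - 1 = 99
d^2(d^2 - 1) = 100 * 99 = 9900
Divide by 12: 9900 / 12 = 825

825


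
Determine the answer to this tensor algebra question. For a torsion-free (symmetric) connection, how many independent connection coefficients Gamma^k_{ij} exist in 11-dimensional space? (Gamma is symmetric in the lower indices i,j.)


Christoffel symbols Gamma^k_{ij} are symmetric in i,j, so there are d * d(d+1)/2 independent symbols.
d = 11
d(d+1)/2 = 11 * 12 / 2 = 66
Total = 11 * 66 = 726

726


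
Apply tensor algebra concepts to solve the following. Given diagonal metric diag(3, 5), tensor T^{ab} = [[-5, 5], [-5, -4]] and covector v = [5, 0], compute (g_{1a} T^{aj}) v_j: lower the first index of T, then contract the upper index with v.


Step 1: lower the first index. For a diagonal metric, g_{ia} T^{aj} = g_{ii} T^{ij} (no sum on i).
g_{11} = 3
S_1{}^1 = 3 * T^{11} = 3 * -5 = -15
S_1{}^2 = 3 * T^{12} = 3 * 5 = 15
Step 2: contract S_1{}^j with v_j.
S_1{}^1 * v_1 = -15 * 5 = -75
S_1{}^2 * v_2 = 15 * 0 = 0
Result = -75 + 0 = -75

-75


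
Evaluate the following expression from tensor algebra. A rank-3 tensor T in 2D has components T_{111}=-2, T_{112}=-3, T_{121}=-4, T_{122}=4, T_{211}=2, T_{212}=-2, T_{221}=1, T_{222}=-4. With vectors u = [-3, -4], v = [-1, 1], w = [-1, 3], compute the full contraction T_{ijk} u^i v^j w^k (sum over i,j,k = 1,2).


S = sum over i,j,k of T_{ijk} u_i v_j w_k. Expanding all 8 terms:
T_{111}*u_1*v_1*w_1 = -2*-3*-1*-1 = 6  (running total: 6)
T_{112}*u_1*v_1*w_2 = -3*-3*-1*3 = -27  (running total: -21)
T_{121}*u_1*v_2*w_1 = -4*-3*1*-1 = -12  (running total: -33)
T_{122}*u_1*v_2*w_2 = 4*-3*1*3 = -36  (running total: -69)
T_{211}*u_2*v_1*w_1 = 2*-4*-1*-1 = -8  (running total: -77)
T_{212}*u_2*v_1*w_2 = -2*-4*-1*3 = -24  (running total: -101)
T_{221}*u_2*v_2*w_1 = 1*-4*1*-1 = 4  (running total: -97)
T_{222}*u_2*v_2*w_2 = -4*-4*1*3 = 48  (running total: -49)
S = -49

-49


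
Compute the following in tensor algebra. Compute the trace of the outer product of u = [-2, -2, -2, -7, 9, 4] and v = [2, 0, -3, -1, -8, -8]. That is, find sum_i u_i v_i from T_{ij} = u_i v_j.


The outer product gives T_{ij} = u_i v_j.
The trace (contraction) is Tr(T) = sum_i T_{ii} = sum_i u_i v_i.
Diagonal entries:
T_{11} = u_1 * v_1 = -2 * 2 = -4
T_{22} = u_2 * v_2 = -2 * 0 = 0
T_{33} = u_3 * v_3 = -2 * -3 = 6
T_{44} = u_4 * v_4 = -7 * -1 = 7
T_{55} = u_5 * v_5 = 9 * -8 = -72
T_{66} = u_6 * v_6 = 4 * -8 = -32
Tr(T) = -4 + 0 + 6 + 7 + -72 + -32 = -95

-95


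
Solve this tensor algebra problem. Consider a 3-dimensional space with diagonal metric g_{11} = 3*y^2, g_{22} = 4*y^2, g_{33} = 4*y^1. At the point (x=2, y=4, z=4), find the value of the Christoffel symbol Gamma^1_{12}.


For a diagonal metric, Gamma^k_{ij} = (1/2) g^{kk} (dg_{ik}/dx_j + dg_{jk}/dx_i - dg_{ij}/dx_k).
The metric is diagonal, so g_{ab} = 0 for a != b.
At the given point: g_{11} = 48, g_{22} = 64, g_{33} = 16
g^{11} = 1/48
dg_{11}/dx_2 = dg_{11}/dx_2 = 24
dg_{21}/dx_1 = 0 (off-diagonal)
dg_{12}/dx_1 = 0 (off-diagonal)
Numerator = 24 + 0 - 0 = 24
Gamma^1_{12} = 24 / (2 * 48) = 1/4

1/4


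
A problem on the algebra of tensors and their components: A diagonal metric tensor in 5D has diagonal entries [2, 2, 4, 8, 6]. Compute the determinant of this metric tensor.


For a diagonal metric, the determinant is the product of diagonal entries.
Diagonal entries: 2, 2, 4, 8, 6
det(g) = 2 * 2 * 4 * 8 * 6 = 768

768


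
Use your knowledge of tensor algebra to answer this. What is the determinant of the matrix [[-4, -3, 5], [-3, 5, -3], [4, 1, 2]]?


Expanding along the first row, det(A) = a11*M_11 - a12*M_12 + a13*M_13, where M_1j is the (1,j) minor.
Minor M_11 = 5*2 - -3*1 = 13
Minor M_12 = -3*2 - -3*4 = 6
Minor M_13 = -3*1 - 5*4 = -23
det = -4*(13) - -3*(6) + 5*(-23)
    = -52 - -18 + -115
    = -149

-149


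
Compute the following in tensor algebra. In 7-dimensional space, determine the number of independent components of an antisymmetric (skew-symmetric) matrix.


An antisymmetric rank-2 tensor satisfies A_{ij} = -A_{ji}, so diagonal entries are zero.
The independent components are the upper-triangular entries: C(n, 2) = n(n-1)/2.
n = 7
C(7, 2) = 7 * 6 / 2 = 42 / 2 = 21

21


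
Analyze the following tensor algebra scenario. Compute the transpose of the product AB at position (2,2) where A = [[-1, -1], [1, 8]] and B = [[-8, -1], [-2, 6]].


(AB)^T_{ij} = (AB)_{ji} = sum_k A_{jk} B_{ki}.
For i=2, j=2 we need (AB)_{22}:
A_{21} * B_{12} = 1 * -1 = -1
A_{22} * B_{22} = 8 * 6 = 48
Sum = -1 + 48 = 47

47


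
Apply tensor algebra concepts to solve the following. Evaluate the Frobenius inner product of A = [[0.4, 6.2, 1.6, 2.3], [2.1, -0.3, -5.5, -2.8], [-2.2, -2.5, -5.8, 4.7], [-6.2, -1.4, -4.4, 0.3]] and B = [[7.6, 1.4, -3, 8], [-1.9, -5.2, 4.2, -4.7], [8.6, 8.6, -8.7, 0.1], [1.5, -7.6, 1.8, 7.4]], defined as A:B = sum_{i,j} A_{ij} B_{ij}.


A:B = sum over all i,j of A_{ij} * B_{ij}.
Row 1: 0.4*7.6=3.04, 6.2*1.4=8.68, 1.6*-3=-4.8, 2.3*8=18.4 => row sum = 25.32
Row 2: 2.1*-1.9=-3.99, -0.3*-5.2=1.56, -5.5*4.2=-23.1, -2.8*-4.7=13.16 => row sum = -12.37
Row 3: -2.2*8.6=-18.92, -2.5*8.6=-21.5, -5.8*-8.7=50.46, 4.7*0.1=0.47 => row sum = 10.51
Row 4: -6.2*1.5=-9.3, -1.4*-7.6=10.64, -4.4*1.8=-7.92, 0.3*7.4=2.22 => row sum = -4.36
Total = 25.32 + -12.37 + 10.51 + -4.36 = 19.1

19.1


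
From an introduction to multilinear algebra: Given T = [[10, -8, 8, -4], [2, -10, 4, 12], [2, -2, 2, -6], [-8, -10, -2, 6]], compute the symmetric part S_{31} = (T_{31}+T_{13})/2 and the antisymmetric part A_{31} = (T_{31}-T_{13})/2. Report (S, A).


T_{31} = 2
T_{13} = 8
S_{31} = (2 + 8)/2 = 10/2 = 5
A_{31} = (2 - 8)/2 = -6/2 = -3
Check: S + A = 5 + -3 = 2 = T_{31}.

(5, -3)


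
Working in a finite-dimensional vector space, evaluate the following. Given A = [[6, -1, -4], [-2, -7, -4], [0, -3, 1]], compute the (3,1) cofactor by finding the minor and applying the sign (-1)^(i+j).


To find cofactor C_{31}, delete row 3 and column 1.
The resulting 2x2 submatrix is: [[-1, -4], [-7, -4]]
Minor M_{31} = -1*-4 - -4*-7
  = 4 - 28 = -24
Sign = (-1)^(3+1) = (-1)^4 = 1
Cofactor C_{31} = 1 * -24 = -24

-24


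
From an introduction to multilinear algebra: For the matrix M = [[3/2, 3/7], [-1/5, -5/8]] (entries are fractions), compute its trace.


The trace is the sum of diagonal entries.
Diagonal: M[1,1] = 3/2, M[2,2] = -5/8
Tr(M) = 3/2 + -5/8
Computing step by step:
After adding M[1,1]: 3/2
After adding M[2,2]: 7/8
Tr(M) = 7/8

7/8


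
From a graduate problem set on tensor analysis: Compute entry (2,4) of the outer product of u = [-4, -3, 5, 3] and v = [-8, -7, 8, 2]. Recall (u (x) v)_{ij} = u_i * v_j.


The outer product entry T_{ij} = u_i * v_j.
We need i=2, j=4.
u_2 = -3, v_4 = 2
T_{2,4} = -3 * 2 = -6

-6


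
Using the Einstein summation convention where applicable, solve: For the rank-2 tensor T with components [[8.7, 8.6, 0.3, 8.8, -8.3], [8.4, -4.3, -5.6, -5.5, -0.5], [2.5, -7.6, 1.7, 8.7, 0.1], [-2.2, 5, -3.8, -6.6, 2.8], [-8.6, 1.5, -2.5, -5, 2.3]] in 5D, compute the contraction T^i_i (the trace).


The contraction (trace) of a rank-2 tensor is the sum of its diagonal elements.
Diagonal entries: A[1,1] = 8.7, A[2,2] = -4.3, A[3,3] = 1.7, A[4,4] = -6.6, A[5,5] = 2.3
Tr(A) = 8.7 + -4.3 + 1.7 + -6.6 + 2.3 = 1.8

1.8


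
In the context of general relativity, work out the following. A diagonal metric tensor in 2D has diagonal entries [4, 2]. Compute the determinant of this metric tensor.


For a diagonal metric, the determinant is the product of diagonal entries.
Diagonal entries: 4, 2
det(g) = 4 * 2 = 8

8


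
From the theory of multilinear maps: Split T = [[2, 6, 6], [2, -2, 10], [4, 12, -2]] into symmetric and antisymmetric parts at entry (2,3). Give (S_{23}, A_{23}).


T_{23} = 10
T_{32} = 12
S_{23} = (10 + 12)/2 = 22/2 = 11
A_{23} = (10 - 12)/2 = -2/2 = -1
Check: S + A = 11 + -1 = 10 = T_{23}.

(11, -1)


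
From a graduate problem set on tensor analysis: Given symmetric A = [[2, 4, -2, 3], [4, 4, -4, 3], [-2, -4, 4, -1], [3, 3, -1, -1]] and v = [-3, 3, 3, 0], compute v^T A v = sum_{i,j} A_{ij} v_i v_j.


First compute Av:
(Av)_1 = 2*-3 + 4*3 + -2*3 + 3*0 = 0
(Av)_2 = 4*-3 + 4*3 + -4*3 + 3*0 = -12
(Av)_3 = -2*-3 + -4*3 + 4*3 + -1*0 = 6
(Av)_4 = 3*-3 + 3*3 + -1*3 + -1*0 = -3
Av = [0, -12, 6, -3]
Then v^T (Av) = -3*0 + 3*-12 + 3*6 + 0*-3
= 0 + -36 + 18 + 0 = -18

-18


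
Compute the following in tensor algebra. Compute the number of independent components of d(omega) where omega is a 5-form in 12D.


The exterior derivative of a p-form is a (p+1)-form.
Its number of independent components is C(n, p+1).
n = 12, p+1 = 6
C(12, 6) = 924

924


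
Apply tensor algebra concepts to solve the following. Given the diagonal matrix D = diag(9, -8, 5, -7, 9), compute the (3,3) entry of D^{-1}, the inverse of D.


For a diagonal matrix, the inverse has entries (D^{-1})_{ii} = 1/d_{ii}.
The diagonal entries are: d_{11} = 9, d_{22} = -8, d_{33} = 5, d_{44} = -7, d_{55} = 9
We need (D^{-1})_{33} = 1/d_{33} = 1/5 = 1/5

1/5


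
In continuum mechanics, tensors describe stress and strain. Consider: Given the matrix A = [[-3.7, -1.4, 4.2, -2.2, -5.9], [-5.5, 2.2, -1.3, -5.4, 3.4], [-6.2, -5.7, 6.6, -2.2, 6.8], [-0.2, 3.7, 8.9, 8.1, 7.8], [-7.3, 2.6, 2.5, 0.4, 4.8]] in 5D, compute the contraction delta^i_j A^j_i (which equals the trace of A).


The contraction (trace) of a rank-2 tensor is the sum of its diagonal elements.
Diagonal entries: A[1,1] = -3.7, A[2,2] = 2.2, A[3,3] = 6.6, A[4,4] = 8.1, A[5,5] = 4.8
Tr(A) = -3.7 + 2.2 + 6.6 + 8.1 + 4.8 = 18

18


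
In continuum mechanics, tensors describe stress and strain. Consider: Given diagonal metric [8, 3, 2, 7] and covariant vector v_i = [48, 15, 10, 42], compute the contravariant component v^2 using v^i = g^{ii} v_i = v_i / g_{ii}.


To raise an index with a diagonal metric: v^i = v_i / g_{ii}.
For index 2: v_2 = 15, g_{22} = 3
v^2 = 15 / 3 = 5

5


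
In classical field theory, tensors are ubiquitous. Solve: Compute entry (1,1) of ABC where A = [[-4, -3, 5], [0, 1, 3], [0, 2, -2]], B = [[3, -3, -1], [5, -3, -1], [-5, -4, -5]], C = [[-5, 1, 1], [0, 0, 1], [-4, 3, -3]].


(ABC)_{11} = sum_m (AB)_{1m} C_{m1}. First compute row 1 of AB.
(AB)_{11} = -4*3 + -3*5 + 5*-5 = -52
(AB)_{12} = -4*-3 + -3*-3 + 5*-4 = 1
(AB)_{13} = -4*-1 + -3*-1 + 5*-5 = -18
Now contract with column 1 of C:
(AB)_{11} * C_{11} = -52 * -5 = 260
(AB)_{12} * C_{21} = 1 * 0 = 0
(AB)_{13} * C_{31} = -18 * -4 = 72
(ABC)_{11} = 260 + 0 + 72 = 332

332


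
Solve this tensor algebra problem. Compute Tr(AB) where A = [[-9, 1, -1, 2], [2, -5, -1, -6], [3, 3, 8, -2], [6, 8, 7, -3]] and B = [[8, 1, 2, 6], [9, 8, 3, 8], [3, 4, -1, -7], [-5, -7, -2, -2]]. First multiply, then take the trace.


Tr(AB) = sum_i (AB)_{ii} where (AB)_{ii} = sum_k A_{ik} B_{ki}.
(AB)_{11} = -9*8 + 1*9 + -1*3 + 2*-5 = -76
(AB)_{22} = 2*1 + -5*8 + -1*4 + -6*-7 = 0
(AB)_{33} = 3*2 + 3*3 + 8*-1 + -2*-2 = 11
(AB)_{44} = 6*6 + 8*8 + 7*-7 + -3*-2 = 57
Tr(AB) = -76 + 0 + 11 + 57 = -8

-8


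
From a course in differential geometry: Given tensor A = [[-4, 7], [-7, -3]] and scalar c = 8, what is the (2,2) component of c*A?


Scalar multiplication: (cA)_{ij} = c * A_{ij}.
c = 8
A_{22} = -3
(cA)_{22} = 8 * -3 = -24

-24


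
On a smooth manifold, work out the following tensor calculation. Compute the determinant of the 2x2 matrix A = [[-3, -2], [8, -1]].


For a 2x2 matrix [[a, b], [c, d]], det = a*d - b*c.
a = -3, b = -2, c = 8, d = -1
a*d = -3 * -1 = 3
b*c = -2 * 8 = -16
det = 3 - -16 = 19

19


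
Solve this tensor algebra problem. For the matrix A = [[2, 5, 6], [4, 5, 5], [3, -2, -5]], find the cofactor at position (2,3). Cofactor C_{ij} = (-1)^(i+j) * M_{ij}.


To find cofactor C_{23}, delete row 2 and column 3.
The resulting 2x2 submatrix is: [[2, 5], [3, -2]]
Minor M_{23} = 2*-2 - 5*3
  = -4 - 15 = -19
Sign = (-1)^(2+3) = (-1)^5 = -1
Cofactor C_{23} = -1 * -19 = 19

19


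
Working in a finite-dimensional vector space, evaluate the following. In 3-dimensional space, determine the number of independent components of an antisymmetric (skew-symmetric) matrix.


An antisymmetric rank-2 tensor satisfies A_{ij} = -A_{ji}, so diagonal entries are zero.
The independent components are the upper-triangular entries: C(n, 2) = n(n-1)/2.
n = 3
C(3, 2) = 3 * 2 / 2 = 6 / 2 = 3

3


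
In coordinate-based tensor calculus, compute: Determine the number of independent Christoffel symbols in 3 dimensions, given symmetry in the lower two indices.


Christoffel symbols Gamma^k_{ij} are symmetric in i,j, so there are d * d(d+1)/2 independent symbols.
d = 3
d(d+1)/2 = 3 * 4 / 2 = 6
Total = 3 * 6 = 18

18


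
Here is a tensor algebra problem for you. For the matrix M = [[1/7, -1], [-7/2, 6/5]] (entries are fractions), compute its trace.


The trace is the sum of diagonal entries.
Diagonal: M[1,1] = 1/7, M[2,2] = 6/5
Tr(M) = 1/7 + 6/5
Computing step by step:
After adding M[1,1]: 1/7
After adding M[2,2]: 47/35
Tr(M) = 47/35

47/35


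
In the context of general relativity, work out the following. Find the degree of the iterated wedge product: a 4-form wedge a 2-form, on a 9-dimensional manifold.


The degree of a wedge product is the sum of the degrees of the individual forms.
Degrees: 4, 2
Total degree = 4 + 2 = 6

6


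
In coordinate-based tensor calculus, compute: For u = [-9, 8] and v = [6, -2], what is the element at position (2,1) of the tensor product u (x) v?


The outer product entry T_{ij} = u_i * v_j.
We need i=2, j=1.
u_2 = 8, v_1 = 6
T_{2,1} = 8 * 6 = 48

48


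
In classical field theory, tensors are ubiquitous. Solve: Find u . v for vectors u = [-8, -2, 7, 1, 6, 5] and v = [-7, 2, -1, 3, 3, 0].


The inner product u . v = sum of u_i * v_i.
Term-by-term: -8 * -7, -2 * 2, 7 * -1, 1 * 3, 6 * 3, 5 * 0
Products: 56, -4, -7, 3, 18, 0
Sum = 56 + -4 + -7 + 3 + 18 + 0 = 66

66


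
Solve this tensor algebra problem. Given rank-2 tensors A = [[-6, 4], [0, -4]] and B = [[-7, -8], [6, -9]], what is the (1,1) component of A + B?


Tensor addition is component-wise: (A + B)_{ij} = A_{ij} + B_{ij}.
A_{11} = -6
B_{11} = -7
(A + B)_{11} = -6 + -7 = -13

-13


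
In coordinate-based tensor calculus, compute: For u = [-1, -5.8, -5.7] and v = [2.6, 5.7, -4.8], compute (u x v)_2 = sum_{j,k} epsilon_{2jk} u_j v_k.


(u x v)_2 = sum_{j,k} epsilon_{2jk} u_j v_k. Only permutations of (1,2,3) contribute; the two non-zero terms are:
eps_{213} u_1 v_3 = -1 * -1 * -4.8 = -4.8
eps_{231} u_3 v_1 = 1 * -5.7 * 2.6 = -14.82
(u x v)_2 = -19.62

-19.62


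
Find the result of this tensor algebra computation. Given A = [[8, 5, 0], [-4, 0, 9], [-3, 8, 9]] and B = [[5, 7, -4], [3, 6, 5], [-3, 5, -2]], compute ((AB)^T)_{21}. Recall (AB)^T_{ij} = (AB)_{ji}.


(AB)^T_{ij} = (AB)_{ji} = sum_k A_{jk} B_{ki}.
For i=2, j=1 we need (AB)_{12}:
A_{11} * B_{12} = 8 * 7 = 56
A_{12} * B_{22} = 5 * 6 = 30
A_{13} * B_{32} = 0 * 5 = 0
Sum = 56 + 30 + 0 = 86

86


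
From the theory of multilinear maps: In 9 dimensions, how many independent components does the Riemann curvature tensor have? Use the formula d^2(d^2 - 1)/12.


The Riemann tensor in d dimensions has d^2(d^2 - 1)/12 independent components.
d = 9, so d^2 = 81
d^2 - 1 = 80
d^2(d^2 - 1) = 81 * 80 = 6480
Divide by 12: 6480 / 12 = 540

540


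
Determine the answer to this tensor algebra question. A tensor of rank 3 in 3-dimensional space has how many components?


The number of components of a rank-r tensor in d dimensions is d^r.
Here d = 3 and r = 3.
3^3 = 27

27


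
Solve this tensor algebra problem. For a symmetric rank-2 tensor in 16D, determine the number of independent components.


A symmetric rank-2 tensor in d dimensions has d(d+1)/2 independent components.
d = 16
d(d+1)/2 = 16 * 17 / 2 = 272 / 2 = 136

136


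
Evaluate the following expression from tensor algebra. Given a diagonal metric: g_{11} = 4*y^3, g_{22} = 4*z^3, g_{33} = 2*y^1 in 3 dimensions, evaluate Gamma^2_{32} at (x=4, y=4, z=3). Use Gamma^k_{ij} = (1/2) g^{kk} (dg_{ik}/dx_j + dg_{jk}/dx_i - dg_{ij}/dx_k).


For a diagonal metric, Gamma^k_{ij} = (1/2) g^{kk} (dg_{ik}/dx_j + dg_{jk}/dx_i - dg_{ij}/dx_k).
The metric is diagonal, so g_{ab} = 0 for a != b.
At the given point: g_{11} = 256, g_{22} = 108, g_{33} = 8
g^{22} = 1/108
dg_{32}/dx_2 = 0 (off-diagonal)
dg_{22}/dx_3 = dg_{22}/dx_3 = 108
dg_{32}/dx_2 = 0 (off-diagonal)
Numerator = 0 + 108 - 0 = 108
Gamma^2_{32} = 108 / (2 * 108) = 1/2

1/2


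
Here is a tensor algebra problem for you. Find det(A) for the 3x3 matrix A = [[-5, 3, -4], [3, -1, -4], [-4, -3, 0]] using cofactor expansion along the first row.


Expanding along the first row, det(A) = a11*M_11 - a12*M_12 + a13*M_13, where M_1j is the (1,j) minor.
Minor M_11 = -1*0 - -4*-3 = -12
Minor M_12 = 3*0 - -4*-4 = -16
Minor M_13 = 3*-3 - -1*-4 = -13
det = -5*(-12) - 3*(-16) + -4*(-13)
    = 60 - -48 + 52
    = 160

160


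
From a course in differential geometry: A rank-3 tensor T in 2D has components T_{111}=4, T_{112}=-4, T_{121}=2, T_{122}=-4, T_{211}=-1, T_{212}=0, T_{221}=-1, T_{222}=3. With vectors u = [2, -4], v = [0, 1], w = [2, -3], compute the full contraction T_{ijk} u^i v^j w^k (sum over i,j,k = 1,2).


S = sum over i,j,k of T_{ijk} u_i v_j w_k. Expanding all 8 terms:
T_{111}*u_1*v_1*w_1 = 4*2*0*2 = 0  (running total: 0)
T_{112}*u_1*v_1*w_2 = -4*2*0*-3 = 0  (running total: 0)
T_{121}*u_1*v_2*w_1 = 2*2*1*2 = 8  (running total: 8)
T_{122}*u_1*v_2*w_2 = -4*2*1*-3 = 24  (running total: 32)
T_{211}*u_2*v_1*w_1 = -1*-4*0*2 = 0  (running total: 32)
T_{212}*u_2*v_1*w_2 = 0*-4*0*-3 = 0  (running total: 32)
T_{221}*u_2*v_2*w_1 = -1*-4*1*2 = 8  (running total: 40)
T_{222}*u_2*v_2*w_2 = 3*-4*1*-3 = 36  (running total: 76)
S = 76

76
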